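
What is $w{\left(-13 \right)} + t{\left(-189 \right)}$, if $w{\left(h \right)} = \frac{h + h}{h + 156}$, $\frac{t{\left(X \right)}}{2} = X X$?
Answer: $\frac{785860}{11} \approx 71442.0$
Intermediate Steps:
$t{\left(X \right)} = 2 X^{2}$ ($t{\left(X \right)} = 2 X X = 2 X^{2}$)
$w{\left(h \right)} = \frac{2 h}{156 + h}$
$w{\left(-13 \right)} + t{\left(-189 \right)} = 2 \left(-13\right) \frac{1}{156 - 13} + 2 \left(-189\right)^{2} = 2 \left(-13\right) \frac{1}{143} + 2 \cdot 35721 = 2 \left(-13\right) \frac{1}{143} + 71442 = - \frac{2}{11} + 71442 = \frac{785860}{11}$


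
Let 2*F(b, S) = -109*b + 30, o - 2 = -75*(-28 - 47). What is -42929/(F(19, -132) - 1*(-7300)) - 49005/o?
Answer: -1098576761/70669493 ≈ -15.545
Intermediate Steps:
o = 5627 (o = 2 - 75*(-28 - 47) = 2 - 75*(-75) = 2 + 5625 = 5627)
F(b, S) = 15 - 109*b/2 (F(b, S) = (-109*b + 30)/2 = (30 - 109*b)/2 = 15 - 109*b/2)
-42929/(F(19, -132) - 1*(-7300)) - 49005/o = -42929/((15 - 109/2*19) - 1*(-7300)) - 49005/5627 = -42929/((15 - 2071/2) + 7300) - 49005*1/5627 = -42929/(-2041/2 + 7300) - 49005/5627 = -42929/12559/2 - 49005/5627 = -42929*2/12559 - 49005/5627 = -85858/12559 - 49005/5627 = -1098576761/70669493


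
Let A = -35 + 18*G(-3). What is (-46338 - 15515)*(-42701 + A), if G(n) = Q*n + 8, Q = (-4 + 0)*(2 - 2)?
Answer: 2634442976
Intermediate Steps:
Q = 0 (Q = -4*0 = 0)
G(n) = 8 (G(n) = 0*n + 8 = 0 + 8 = 8)
A = 109 (A = -35 + 18*8 = -35 + 144 = 109)
(-46338 - 15515)*(-42701 + A) = (-46338 - 15515)*(-42701 + 109) = -61853*(-42592) = 2634442976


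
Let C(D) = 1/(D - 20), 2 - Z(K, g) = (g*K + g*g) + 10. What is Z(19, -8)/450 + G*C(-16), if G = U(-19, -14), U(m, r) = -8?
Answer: ⅖ ≈ 0.40000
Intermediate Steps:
Z(K, g) = -8 - g² - K*g (Z(K, g) = 2 - ((g*K + g*g) + 10) = 2 - ((K*g + g²) + 10) = 2 - ((g² + K*g) + 10) = 2 - (10 + g² + K*g) = 2 + (-10 - g² - K*g) = -8 - g² - K*g)
G = -8
C(D) = 1/(-20 + D)
Z(19, -8)/450 + G*C(-16) = (-8 - 1*(-8)² - 1*19*(-8))/450 - 8/(-20 - 16) = (-8 - 1*64 + 152)*(1/450) - 8/(-36) = (-8 - 64 + 152)*(1/450) - 8*(-1/36) = 80*(1/450) + 2/9 = 8/45 + 2/9 = ⅖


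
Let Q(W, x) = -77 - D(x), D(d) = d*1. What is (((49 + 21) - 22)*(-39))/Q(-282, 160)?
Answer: 624/79 ≈ 7.8987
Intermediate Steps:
D(d) = d
Q(W, x) = -77 - x
(((49 + 21) - 22)*(-39))/Q(-282, 160) = (((49 + 21) - 22)*(-39))/(-77 - 1*160) = ((70 - 22)*(-39))/(-77 - 160) = (48*(-39))/(-237) = -1872*(-1/237) = 624/79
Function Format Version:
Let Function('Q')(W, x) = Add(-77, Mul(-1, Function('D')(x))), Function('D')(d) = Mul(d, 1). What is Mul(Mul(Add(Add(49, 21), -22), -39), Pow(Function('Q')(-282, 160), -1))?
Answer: Rational(624, 79) ≈ 7.8987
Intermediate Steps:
Function('D')(d) = d
Function('Q')(W, x) = Add(-77, Mul(-1, x))
Mul(Mul(Add(Add(49, 21), -22), -39), Pow(Function('Q')(-282, 160), -1)) = Mul(Mul(Add(Add(49, 21), -22), -39), Pow(Add(-77, Mul(-1, 160)), -1)) = Mul(Mul(Add(70, -22), -39), Pow(Add(-77, -160), -1)) = Mul(Mul(48, -39), Pow(-237, -1)) = Mul(-1872, Rational(-1, 237)) = Rational(624, 79)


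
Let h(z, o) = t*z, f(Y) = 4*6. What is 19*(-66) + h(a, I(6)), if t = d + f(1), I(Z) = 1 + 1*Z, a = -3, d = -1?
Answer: -1323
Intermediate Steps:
f(Y) = 24
I(Z) = 1 + Z
t = 23 (t = -1 + 24 = 23)
h(z, o) = 23*z
19*(-66) + h(a, I(6)) = 19*(-66) + 23*(-3) = -1254 - 69 = -1323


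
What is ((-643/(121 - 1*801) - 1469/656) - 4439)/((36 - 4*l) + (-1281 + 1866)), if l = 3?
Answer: -247590779/33957840 ≈ -7.2911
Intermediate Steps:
((-643/(121 - 1*801) - 1469/656) - 4439)/((36 - 4*l) + (-1281 + 1866)) = ((-643/(121 - 1*801) - 1469/656) - 4439)/((36 - 4*3) + (-1281 + 1866)) = ((-643/(121 - 801) - 1469*1/656) - 4439)/((36 - 12) + 585) = ((-643/(-680) - 1469/656) - 4439)/(24 + 585) = ((-643*(-1/680) - 1469/656) - 4439)/609 = ((643/680 - 1469/656) - 4439)*(1/609) = (-72139/55760 - 4439)*(1/609) = -247590779/55760*1/609 = -247590779/33957840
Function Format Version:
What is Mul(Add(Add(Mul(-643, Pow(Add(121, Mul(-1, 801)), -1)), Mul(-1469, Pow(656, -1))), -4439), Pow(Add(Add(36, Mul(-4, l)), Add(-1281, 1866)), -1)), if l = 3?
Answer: Rational(-247590779, 33957840) ≈ -7.2911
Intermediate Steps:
Mul(Add(Add(Mul(-643, Pow(Add(121, Mul(-1, 801)), -1)), Mul(-1469, Pow(656, -1))), -4439), Pow(Add(Add(36, Mul(-4, l)), Add(-1281, 1866)), -1)) = Mul(Add(Add(Mul(-643, Pow(Add(121, Mul(-1, 801)), -1)), Mul(-1469, Pow(656, -1))), -4439), Pow(Add(Add(36, Mul(-4, 3)), Add(-1281, 1866)), -1)) = Mul(Add(Add(Mul(-643, Pow(Add(121, -801), -1)), Mul(-1469, Rational(1, 656))), -4439), Pow(Add(Add(36, -12), 585), -1)) = Mul(Add(Add(Mul(-643, Pow(-680, -1)), Rational(-1469, 656)), -4439), Pow(Add(24, 585), -1)) = Mul(Add(Add(Mul(-643, Rational(-1, 680)), Rational(-1469, 656)), -4439), Pow(609, -1)) = Mul(Add(Add(Rational(643, 680), Rational(-1469, 656)), -4439), Rational(1, 609)) = Mul(Add(Rational(-72139, 55760), -4439), Rational(1, 609)) = Mul(Rational(-247590779, 55760), Rational(1, 609)) = Rational(-247590779, 33957840)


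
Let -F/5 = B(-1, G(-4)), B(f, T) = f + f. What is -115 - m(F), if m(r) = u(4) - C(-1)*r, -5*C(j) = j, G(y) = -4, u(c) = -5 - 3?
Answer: -105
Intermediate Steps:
u(c) = -8
B(f, T) = 2*f
F = 10 (F = -10*(-1) = -5*(-2) = 10)
C(j) = -j/5
m(r) = -8 - r/5 (m(r) = -8 - (-1/5*(-1))*r = -8 - r/5)
-115 - m(F) = -115 - (-8 - 1/5*10) = -115 - (-8 - 2) = -115 - 1*(-10) = -115 + 10 = -105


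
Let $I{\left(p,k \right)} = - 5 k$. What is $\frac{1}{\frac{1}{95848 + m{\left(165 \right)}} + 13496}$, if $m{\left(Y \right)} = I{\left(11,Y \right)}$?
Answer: $\frac{95023}{1282430409} \approx 7.4096 \cdot 10^{-5}$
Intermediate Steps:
$m{\left(Y \right)} = - 5 Y$
$\frac{1}{\frac{1}{95848 + m{\left(165 \right)}} + 13496} = \frac{1}{\frac{1}{95848 - 825} + 13496} = \frac{1}{\frac{1}{95023} + 13496} = \frac{1}{\frac{1282430409}{95023}} = \frac{95023}{1282430409}$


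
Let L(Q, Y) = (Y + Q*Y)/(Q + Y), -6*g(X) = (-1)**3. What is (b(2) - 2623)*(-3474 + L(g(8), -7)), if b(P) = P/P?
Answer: 373333470/41 ≈ 9.1057e+6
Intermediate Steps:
b(P) = 1
g(X) = 1/6 (g(X) = -1/6*(-1)**3 = -1/6*(-1) = 1/6)
L(Q, Y) = (Y + Q*Y)/(Q + Y)
(b(2) - 2623)*(-3474 + L(g(8), -7)) = (1 - 2623)*(-3474 - 7*(1 + 1/6)/(1/6 - 7)) = -2622*(-3474 - 7*7/6/(-41/6)) = -2622*(-3474 - 7*(-6/41)*7/6) = -2622*(-3474 + 49/41) = -2622*(-142385/41) = 373333470/41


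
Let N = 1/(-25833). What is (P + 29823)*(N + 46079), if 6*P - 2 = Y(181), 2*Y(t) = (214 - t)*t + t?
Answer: 108332769395851/77499 ≈ 1.3979e+9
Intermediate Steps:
Y(t) = t/2 + t*(214 - t)/2 (Y(t) = ((214 - t)*t + t)/2 = (t*(214 - t) + t)/2 = (t + t*(214 - t))/2 = t/2 + t*(214 - t)/2)
P = 3079/6 (P = ⅓ + ((½)*181*(215 - 1*181))/6 = ⅓ + ((½)*181*(215 - 181))/6 = ⅓ + ((½)*181*34)/6 = ⅓ + (⅙)*3077 = ⅓ + 3077/6 = 3079/6 ≈ 513.17)
N = -1/25833 ≈ -3.8710e-5
(P + 29823)*(N + 46079) = (3079/6 + 29823)*(-1/25833 + 46079) = (182017/6)*(1190358806/25833) = 108332769395851/77499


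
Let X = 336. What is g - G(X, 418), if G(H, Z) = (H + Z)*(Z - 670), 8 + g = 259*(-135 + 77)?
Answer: 174978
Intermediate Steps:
g = -15030 (g = -8 + 259*(-135 + 77) = -8 + 259*(-58) = -8 - 15022 = -15030)
G(H, Z) = (-670 + Z)*(H + Z) (G(H, Z) = (H + Z)*(-670 + Z) = (-670 + Z)*(H + Z))
g - G(X, 418) = -15030 - (418**2 - 670*336 - 670*418 + 336*418) = -15030 - (174724 - 225120 - 280060 + 140448) = -15030 - 1*(-190008) = -15030 + 190008 = 174978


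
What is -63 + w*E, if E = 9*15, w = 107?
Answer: 14382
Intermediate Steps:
E = 135
-63 + w*E = -63 + 107*135 = -63 + 14445 = 14382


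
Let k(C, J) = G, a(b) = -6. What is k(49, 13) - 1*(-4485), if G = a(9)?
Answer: 4479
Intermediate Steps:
G = -6
k(C, J) = -6
k(49, 13) - 1*(-4485) = -6 - 1*(-4485) = -6 + 4485 = 4479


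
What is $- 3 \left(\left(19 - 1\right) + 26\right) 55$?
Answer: $-7260$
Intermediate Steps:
$- 3 \left(\left(19 - 1\right) + 26\right) 55 = - 3 \left(18 + 26\right) 55 = \left(-3\right) 44 \cdot 55 = \left(-132\right) 55 = -7260$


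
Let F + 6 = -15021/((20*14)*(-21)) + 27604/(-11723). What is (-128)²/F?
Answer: -376456478720/133269259 ≈ -2824.8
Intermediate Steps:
F = -133269259/22977080 (F = -6 + (-15021/((20*14)*(-21)) + 27604/(-11723)) = -6 + (-15021/(280*(-21)) + 27604*(-1/11723)) = -6 + (-15021/(-5880) - 27604/11723) = -6 + (-15021*(-1/5880) - 27604/11723) = -6 + (5007/1960 - 27604/11723) = -6 + 4593221/22977080 = -133269259/22977080 ≈ -5.8001)
(-128)²/F = (-128)²/(-133269259/22977080) = 16384*(-22977080/133269259) = -376456478720/133269259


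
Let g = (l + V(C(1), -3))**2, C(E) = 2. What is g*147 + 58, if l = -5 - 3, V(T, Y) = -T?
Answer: 14758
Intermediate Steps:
l = -8
g = 100 (g = (-8 - 1*2)**2 = (-8 - 2)**2 = (-10)**2 = 100)
g*147 + 58 = 100*147 + 58 = 14700 + 58 = 14758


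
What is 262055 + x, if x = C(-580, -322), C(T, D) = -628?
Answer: 261427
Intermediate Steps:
x = -628
262055 + x = 262055 - 628 = 261427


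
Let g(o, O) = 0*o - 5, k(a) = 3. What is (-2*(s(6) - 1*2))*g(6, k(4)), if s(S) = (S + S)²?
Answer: 1420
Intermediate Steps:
g(o, O) = -5 (g(o, O) = 0 - 5 = -5)
s(S) = 4*S² (s(S) = (2*S)² = 4*S²)
(-2*(s(6) - 1*2))*g(6, k(4)) = -2*(4*6² - 1*2)*(-5) = -2*(4*36 - 2)*(-5) = -2*(144 - 2)*(-5) = -2*142*(-5) = -284*(-5) = 1420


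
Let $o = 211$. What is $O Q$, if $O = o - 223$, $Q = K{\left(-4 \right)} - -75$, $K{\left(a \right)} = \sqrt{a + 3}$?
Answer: $-900 - 12 i \approx -900.0 - 12.0 i$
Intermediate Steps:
$K{\left(a \right)} = \sqrt{3 + a}$
$Q = 75 + i$ ($Q = \sqrt{3 - 4} - -75 = \sqrt{-1} + 75 = i + 75 = 75 + i \approx 75.0 + 1.0 i$)
$O = -12$ ($O = 211 - 223 = -12$)
$O Q = - 12 \left(75 + i\right) = -900 - 12 i$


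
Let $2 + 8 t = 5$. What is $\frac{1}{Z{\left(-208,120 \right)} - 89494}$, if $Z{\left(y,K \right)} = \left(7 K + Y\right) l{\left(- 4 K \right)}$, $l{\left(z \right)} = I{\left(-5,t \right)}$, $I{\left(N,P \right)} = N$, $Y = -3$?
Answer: $- \frac{1}{93679} \approx -1.0675 \cdot 10^{-5}$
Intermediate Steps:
$t = \frac{3}{8}$ ($t = - \frac{1}{4} + \frac{1}{8} \cdot 5 = - \frac{1}{4} + \frac{5}{8} = \frac{3}{8} \approx 0.375$)
$l{\left(z \right)} = -5$
$Z{\left(y,K \right)} = 15 - 35 K$ ($Z{\left(y,K \right)} = \left(7 K - 3\right) \left(-5\right) = \left(-3 + 7 K\right) \left(-5\right) = 15 - 35 K$)
$\frac{1}{Z{\left(-208,120 \right)} - 89494} = \frac{1}{\left(15 - 4200\right) - 89494} = \frac{1}{-4185 - 89494} = \frac{1}{-93679} = - \frac{1}{93679}$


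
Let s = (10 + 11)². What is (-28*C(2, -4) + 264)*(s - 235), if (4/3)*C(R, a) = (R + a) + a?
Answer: 80340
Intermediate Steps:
C(R, a) = 3*a/2 + 3*R/4 (C(R, a) = 3*((R + a) + a)/4 = 3*(R + 2*a)/4 = 3*a/2 + 3*R/4)
s = 441 (s = 21² = 441)
(-28*C(2, -4) + 264)*(s - 235) = (-28*((3/2)*(-4) + (¾)*2) + 264)*(441 - 235) = (-28*(-6 + 3/2) + 264)*206 = (-28*(-9/2) + 264)*206 = (126 + 264)*206 = 390*206 = 80340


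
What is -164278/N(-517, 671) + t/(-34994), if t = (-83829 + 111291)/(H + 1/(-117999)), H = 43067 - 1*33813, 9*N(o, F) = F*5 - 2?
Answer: -28248371317511634987/64062659916485545 ≈ -440.95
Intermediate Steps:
N(o, F) = -2/9 + 5*F/9 (N(o, F) = (F*5 - 2)/9 = (5*F - 2)/9 = (-2 + 5*F)/9 = -2/9 + 5*F/9)
H = 9254 (H = 43067 - 33813 = 9254)
t = 3240488538/1091962745 (t = (-83829 + 111291)/(9254 + 1/(-117999)) = 27462/(9254 - 1/117999) = 27462/(1091962745/117999) = 27462*(117999/1091962745) = 3240488538/1091962745 ≈ 2.9676)
-164278/N(-517, 671) + t/(-34994) = -164278/(-2/9 + (5/9)*671) + (3240488538/1091962745)/(-34994) = -164278/(-2/9 + 3355/9) + (3240488538/1091962745)*(-1/34994) = -164278/3353/9 - 1620244269/19106072149265 = -164278*9/3353 - 1620244269/19106072149265 = -1478502/3353 - 1620244269/19106072149265 = -28248371317511634987/64062659916485545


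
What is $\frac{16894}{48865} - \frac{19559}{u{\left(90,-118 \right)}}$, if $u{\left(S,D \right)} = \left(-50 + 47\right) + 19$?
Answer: $- \frac{955480231}{781840} \approx -1222.1$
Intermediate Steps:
$u{\left(S,D \right)} = 16$ ($u{\left(S,D \right)} = -3 + 19 = 16$)
$\frac{16894}{48865} - \frac{19559}{u{\left(90,-118 \right)}} = \frac{16894}{48865} - \frac{19559}{16} = - \frac{955480231}{781840}$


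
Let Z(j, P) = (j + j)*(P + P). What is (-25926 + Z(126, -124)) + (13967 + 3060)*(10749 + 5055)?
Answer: 269006286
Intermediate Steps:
Z(j, P) = 4*P*j (Z(j, P) = (2*j)*(2*P) = 4*P*j)
(-25926 + Z(126, -124)) + (13967 + 3060)*(10749 + 5055) = (-25926 + 4*(-124)*126) + (13967 + 3060)*(10749 + 5055) = (-25926 - 62496) + 17027*15804 = -88422 + 269094708 = 269006286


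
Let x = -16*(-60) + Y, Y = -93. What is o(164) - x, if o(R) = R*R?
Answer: 26029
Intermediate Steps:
x = 867 (x = -16*(-60) - 93 = 960 - 93 = 867)
o(R) = R**2
o(164) - x = 164**2 - 1*867 = 26896 - 867 = 26029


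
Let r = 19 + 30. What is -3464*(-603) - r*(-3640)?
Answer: 2267152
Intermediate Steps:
r = 49
-3464*(-603) - r*(-3640) = -3464*(-603) - 49*(-3640) = 2088792 - 1*(-178360) = 2088792 + 178360 = 2267152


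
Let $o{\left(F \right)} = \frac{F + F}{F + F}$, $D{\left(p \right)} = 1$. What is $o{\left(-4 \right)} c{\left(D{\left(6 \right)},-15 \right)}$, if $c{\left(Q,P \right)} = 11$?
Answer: $11$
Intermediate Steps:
$o{\left(F \right)} = 1$ ($o{\left(F \right)} = \frac{2 F}{2 F} = 2 F \frac{1}{2 F} = 1$)
$o{\left(-4 \right)} c{\left(D{\left(6 \right)},-15 \right)} = 1 \cdot 11 = 11$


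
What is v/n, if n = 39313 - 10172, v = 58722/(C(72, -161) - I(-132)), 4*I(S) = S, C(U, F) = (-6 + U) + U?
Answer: 19574/1661037 ≈ 0.011784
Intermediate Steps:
C(U, F) = -6 + 2*U
I(S) = S/4
v = 19574/57 (v = 58722/((-6 + 2*72) - (-132)/4) = 58722/((-6 + 144) - 1*(-33)) = 58722/(138 + 33) = 58722/171 = 58722*(1/171) = 19574/57 ≈ 343.40)
n = 29141
v/n = (19574/57)/29141 = (19574/57)*(1/29141) = 19574/1661037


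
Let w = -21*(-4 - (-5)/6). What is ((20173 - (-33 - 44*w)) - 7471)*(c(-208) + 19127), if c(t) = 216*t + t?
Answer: -407326949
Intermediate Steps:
w = 133/2 (w = -21*(-4 - (-5)/6) = -21*(-4 - 1*(-5/6)) = -21*(-4 + 5/6) = -21*(-19/6) = 133/2 ≈ 66.500)
c(t) = 217*t
((20173 - (-33 - 44*w)) - 7471)*(c(-208) + 19127) = ((20173 - (-33 - 44*133/2)) - 7471)*(217*(-208) + 19127) = ((20173 - (-33 - 2926)) - 7471)*(-45136 + 19127) = ((20173 - 1*(-2959)) - 7471)*(-26009) = ((20173 + 2959) - 7471)*(-26009) = (23132 - 7471)*(-26009) = 15661*(-26009) = -407326949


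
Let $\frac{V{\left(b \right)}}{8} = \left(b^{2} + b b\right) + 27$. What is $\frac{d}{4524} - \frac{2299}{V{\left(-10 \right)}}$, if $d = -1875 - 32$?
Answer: $- \frac{3465947}{2053896} \approx -1.6875$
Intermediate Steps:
$V{\left(b \right)} = 216 + 16 b^{2}$ ($V{\left(b \right)} = 8 \left(\left(b^{2} + b b\right) + 27\right) = 8 \left(\left(b^{2} + b^{2}\right) + 27\right) = 8 \left(2 b^{2} + 27\right) = 8 \left(27 + 2 b^{2}\right) = 216 + 16 b^{2}$)
$d = -1907$ ($d = -1875 - 32 = -1907$)
$\frac{d}{4524} - \frac{2299}{V{\left(-10 \right)}} = - \frac{1907}{4524} - \frac{2299}{216 + 16 \left(-10\right)^{2}} = \left(-1907\right) \frac{1}{4524} - \frac{2299}{216 + 16 \cdot 100} = - \frac{1907}{4524} - \frac{2299}{216 + 1600} = - \frac{1907}{4524} - \frac{2299}{1816} = - \frac{3465947}{2053896}$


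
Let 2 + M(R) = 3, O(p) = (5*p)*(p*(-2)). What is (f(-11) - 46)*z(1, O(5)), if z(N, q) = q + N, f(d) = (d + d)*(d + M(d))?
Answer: -43326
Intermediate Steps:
O(p) = -10*p**2 (O(p) = (5*p)*(-2*p) = -10*p**2)
M(R) = 1 (M(R) = -2 + 3 = 1)
f(d) = 2*d*(1 + d) (f(d) = (d + d)*(d + 1) = (2*d)*(1 + d) = 2*d*(1 + d))
z(N, q) = N + q
(f(-11) - 46)*z(1, O(5)) = (2*(-11)*(1 - 11) - 46)*(1 - 10*5**2) = (2*(-11)*(-10) - 46)*(1 - 10*25) = (220 - 46)*(1 - 250) = 174*(-249) = -43326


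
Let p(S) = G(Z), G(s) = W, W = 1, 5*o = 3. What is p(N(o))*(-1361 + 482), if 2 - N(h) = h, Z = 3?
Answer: -879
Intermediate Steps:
o = 3/5 (o = (1/5)*3 = 3/5 ≈ 0.60000)
N(h) = 2 - h
G(s) = 1
p(S) = 1
p(N(o))*(-1361 + 482) = 1*(-1361 + 482) = 1*(-879) = -879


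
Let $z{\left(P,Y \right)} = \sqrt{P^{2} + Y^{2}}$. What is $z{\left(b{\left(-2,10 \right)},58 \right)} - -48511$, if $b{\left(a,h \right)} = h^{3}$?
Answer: $48511 + 2 \sqrt{250841} \approx 49513.0$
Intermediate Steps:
$z{\left(b{\left(-2,10 \right)},58 \right)} - -48511 = \sqrt{\left(10^{3}\right)^{2} + 58^{2}} - -48511 = \sqrt{1000^{2} + 3364} + 48511 = \sqrt{1000000 + 3364} + 48511 = \sqrt{1003364} + 48511 = 2 \sqrt{250841} + 48511 = 48511 + 2 \sqrt{250841}$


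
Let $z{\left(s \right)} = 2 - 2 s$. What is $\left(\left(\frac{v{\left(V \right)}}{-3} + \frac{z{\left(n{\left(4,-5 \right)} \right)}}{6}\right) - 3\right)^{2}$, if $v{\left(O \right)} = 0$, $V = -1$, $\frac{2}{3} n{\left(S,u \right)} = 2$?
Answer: $\frac{121}{9} \approx 13.444$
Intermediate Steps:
$n{\left(S,u \right)} = 3$ ($n{\left(S,u \right)} = \frac{3}{2} \cdot 2 = 3$)
$\left(\left(\frac{v{\left(V \right)}}{-3} + \frac{z{\left(n{\left(4,-5 \right)} \right)}}{6}\right) - 3\right)^{2} = \left(\left(\frac{0}{-3} + \frac{2 - 6}{6}\right) - 3\right)^{2} = \left(\left(0 \left(- \frac{1}{3}\right) + \left(2 - 6\right) \frac{1}{6}\right) - 3\right)^{2} = \left(\left(0 - \frac{2}{3}\right) - 3\right)^{2} = \left(- \frac{2}{3} - 3\right)^{2} = \left(- \frac{11}{3}\right)^{2} = \frac{121}{9}$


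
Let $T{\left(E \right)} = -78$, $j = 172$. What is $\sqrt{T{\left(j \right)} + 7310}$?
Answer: $8 \sqrt{113} \approx 85.041$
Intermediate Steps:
$\sqrt{T{\left(j \right)} + 7310} = \sqrt{-78 + 7310} = \sqrt{7232} = 8 \sqrt{113}$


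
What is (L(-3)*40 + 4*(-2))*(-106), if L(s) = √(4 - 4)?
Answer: 848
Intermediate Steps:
L(s) = 0 (L(s) = √0 = 0)
(L(-3)*40 + 4*(-2))*(-106) = (0*40 + 4*(-2))*(-106) = (0 - 8)*(-106) = -8*(-106) = 848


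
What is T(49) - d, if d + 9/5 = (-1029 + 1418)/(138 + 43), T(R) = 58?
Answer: 52174/905 ≈ 57.651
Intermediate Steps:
d = 316/905 (d = -9/5 + (-1029 + 1418)/(138 + 43) = -9/5 + 389/181 = 316/905 ≈ 0.34917)
T(49) - d = 58 - 1*316/905 = 58 - 316/905 = 52174/905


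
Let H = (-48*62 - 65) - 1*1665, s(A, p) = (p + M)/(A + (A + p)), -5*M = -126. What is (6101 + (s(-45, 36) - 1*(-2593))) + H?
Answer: 59803/15 ≈ 3986.9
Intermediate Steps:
M = 126/5 (M = -⅕*(-126) = 126/5 ≈ 25.200)
s(A, p) = (126/5 + p)/(p + 2*A) (s(A, p) = (p + 126/5)/(A + (A + p)) = (126/5 + p)/(p + 2*A))
H = -4706 (H = (-2976 - 65) - 1665 = -3041 - 1665 = -4706)
(6101 + (s(-45, 36) - 1*(-2593))) + H = (6101 + ((126/5 + 36)/(36 + 2*(-45)) - 1*(-2593))) - 4706 = (6101 + ((306/5)/(36 - 90) + 2593)) - 4706 = (6101 + ((306/5)/(-54) + 2593)) - 4706 = (6101 + (-1/54*306/5 + 2593)) - 4706 = (6101 + (-17/15 + 2593)) - 4706 = (6101 + 38878/15) - 4706 = 130393/15 - 4706 = 59803/15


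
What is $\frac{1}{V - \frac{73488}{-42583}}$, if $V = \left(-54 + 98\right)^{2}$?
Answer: $\frac{42583}{82514176} \approx 0.00051607$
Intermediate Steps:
$V = 1936$ ($V = 44^{2} = 1936$)
$\frac{1}{V - \frac{73488}{-42583}} = \frac{1}{1936 - \frac{73488}{-42583}} = \frac{1}{1936 - - \frac{73488}{42583}} = \frac{1}{1936 + \frac{73488}{42583}} = \frac{1}{\frac{82514176}{42583}} = \frac{42583}{82514176}$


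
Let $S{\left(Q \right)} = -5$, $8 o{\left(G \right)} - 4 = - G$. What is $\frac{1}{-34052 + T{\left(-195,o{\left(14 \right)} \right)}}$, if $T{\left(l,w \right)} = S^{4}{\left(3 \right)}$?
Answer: $- \frac{1}{33427} \approx -2.9916 \cdot 10^{-5}$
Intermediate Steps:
$o{\left(G \right)} = \frac{1}{2} - \frac{G}{8}$ ($o{\left(G \right)} = \frac{1}{2} + \frac{\left(-1\right) G}{8} = \frac{1}{2} - \frac{G}{8}$)
$T{\left(l,w \right)} = 625$ ($T{\left(l,w \right)} = \left(-5\right)^{4} = 625$)
$\frac{1}{-34052 + T{\left(-195,o{\left(14 \right)} \right)}} = \frac{1}{-34052 + 625} = \frac{1}{-33427} = - \frac{1}{33427}$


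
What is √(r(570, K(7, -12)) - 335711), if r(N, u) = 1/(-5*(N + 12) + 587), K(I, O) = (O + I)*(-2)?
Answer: I*√1811607007242/2323 ≈ 579.41*I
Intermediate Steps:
K(I, O) = -2*I - 2*O (K(I, O) = (I + O)*(-2) = -2*I - 2*O)
r(N, u) = 1/(527 - 5*N) (r(N, u) = 1/(-5*(12 + N) + 587) = 1/((-60 - 5*N) + 587) = 1/(527 - 5*N))
√(r(570, K(7, -12)) - 335711) = √(-1/(-527 + 5*570) - 335711) = √(-1/(-527 + 2850) - 335711) = √(-1/2323 - 335711) = √(-779856654/2323) = I*√1811607007242/2323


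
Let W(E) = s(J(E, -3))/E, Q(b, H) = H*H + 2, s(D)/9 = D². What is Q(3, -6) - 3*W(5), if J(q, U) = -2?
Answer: 82/5 ≈ 16.400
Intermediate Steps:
s(D) = 9*D²
Q(b, H) = 2 + H² (Q(b, H) = H² + 2 = 2 + H²)
W(E) = 36/E (W(E) = (9*(-2)²)/E = (9*4)/E = 36/E)
Q(3, -6) - 3*W(5) = (2 + (-6)²) - 108/5 = (2 + 36) - 108/5 = 38 - 3*36/5 = 38 - 108/5 = 82/5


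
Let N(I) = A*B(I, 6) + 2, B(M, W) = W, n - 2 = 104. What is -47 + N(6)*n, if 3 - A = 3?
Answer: 165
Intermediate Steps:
n = 106 (n = 2 + 104 = 106)
A = 0 (A = 3 - 1*3 = 3 - 3 = 0)
N(I) = 2 (N(I) = 0*6 + 2 = 0 + 2 = 2)
-47 + N(6)*n = -47 + 2*106 = -47 + 212 = 165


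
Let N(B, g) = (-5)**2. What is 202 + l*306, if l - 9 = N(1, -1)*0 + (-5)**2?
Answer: 10606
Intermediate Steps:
N(B, g) = 25
l = 34 (l = 9 + (25*0 + (-5)**2) = 9 + (0 + 25) = 9 + 25 = 34)
202 + l*306 = 202 + 34*306 = 202 + 10404 = 10606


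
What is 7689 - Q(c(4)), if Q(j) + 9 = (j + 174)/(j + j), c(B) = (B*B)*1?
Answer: 123073/16 ≈ 7692.1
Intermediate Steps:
c(B) = B² (c(B) = B²*1 = B²)
Q(j) = -9 + (174 + j)/(2*j) (Q(j) = -9 + (j + 174)/(j + j) = -9 + (174 + j)/((2*j)) = -9 + (174 + j)*(1/(2*j)) = -9 + (174 + j)/(2*j))
7689 - Q(c(4)) = 7689 - (-17/2 + 87/(4²)) = 7689 - (-17/2 + 87/16) = 7689 - 1*(-49/16) = 7689 + 49/16 = 123073/16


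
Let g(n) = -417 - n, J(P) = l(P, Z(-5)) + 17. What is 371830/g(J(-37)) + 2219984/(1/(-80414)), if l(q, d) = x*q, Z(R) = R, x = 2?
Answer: -6426640598719/36 ≈ -1.7852e+11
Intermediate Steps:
l(q, d) = 2*q
J(P) = 17 + 2*P (J(P) = 2*P + 17 = 17 + 2*P)
371830/g(J(-37)) + 2219984/(1/(-80414)) = 371830/(-417 - (17 + 2*(-37))) + 2219984/(1/(-80414)) = 371830/(-417 - (17 - 74)) + 2219984/(-1/80414) = 371830/(-417 - 1*(-57)) + 2219984*(-80414) = 371830/(-417 + 57) - 178517793376 = 371830/(-360) - 178517793376 = 371830*(-1/360) - 178517793376 = -37183/36 - 178517793376 = -6426640598719/36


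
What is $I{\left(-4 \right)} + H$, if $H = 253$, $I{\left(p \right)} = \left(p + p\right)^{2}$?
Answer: $317$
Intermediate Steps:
$I{\left(p \right)} = 4 p^{2}$ ($I{\left(p \right)} = \left(2 p\right)^{2} = 4 p^{2}$)
$I{\left(-4 \right)} + H = 4 \left(-4\right)^{2} + 253 = 4 \cdot 16 + 253 = 64 + 253 = 317$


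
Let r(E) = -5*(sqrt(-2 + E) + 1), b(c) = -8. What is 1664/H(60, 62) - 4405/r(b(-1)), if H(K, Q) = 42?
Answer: 27653/231 - 881*I*sqrt(10)/11 ≈ 119.71 - 253.27*I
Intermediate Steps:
r(E) = -5 - 5*sqrt(-2 + E) (r(E) = -5*(1 + sqrt(-2 + E)) = -5 - 5*sqrt(-2 + E))
1664/H(60, 62) - 4405/r(b(-1)) = 1664/42 - 4405/(-5 - 5*sqrt(-2 - 8)) = 1664*(1/42) - 4405/(-5 - 5*I*sqrt(10)) = 832/21 - 4405/(-5 - 5*I*sqrt(10))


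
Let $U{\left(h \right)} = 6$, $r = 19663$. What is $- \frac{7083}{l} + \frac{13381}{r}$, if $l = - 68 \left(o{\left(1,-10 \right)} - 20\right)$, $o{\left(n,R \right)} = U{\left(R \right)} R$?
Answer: $- \frac{66480389}{106966720} \approx -0.62151$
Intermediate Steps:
$o{\left(n,R \right)} = 6 R$
$l = 5440$ ($l = - 68 \left(6 \left(-10\right) - 20\right) = - 68 \left(-60 - 20\right) = \left(-68\right) \left(-80\right) = 5440$)
$- \frac{7083}{l} + \frac{13381}{r} = - \frac{7083}{5440} + \frac{13381}{19663} = - \frac{66480389}{106966720}$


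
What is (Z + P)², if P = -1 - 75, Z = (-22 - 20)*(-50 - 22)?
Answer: 8690704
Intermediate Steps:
Z = 3024 (Z = -42*(-72) = 3024)
P = -76
(Z + P)² = (3024 - 76)² = 2948² = 8690704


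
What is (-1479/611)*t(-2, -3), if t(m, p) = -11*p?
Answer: -48807/611 ≈ -79.880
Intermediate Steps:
(-1479/611)*t(-2, -3) = (-1479/611)*(-11*(-3)) = -1479*1/611*33 = -1479/611*33 = -48807/611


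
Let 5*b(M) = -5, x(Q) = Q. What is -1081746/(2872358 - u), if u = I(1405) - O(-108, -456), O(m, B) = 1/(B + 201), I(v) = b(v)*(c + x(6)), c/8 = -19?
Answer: -275845230/732414059 ≈ -0.37662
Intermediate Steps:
c = -152 (c = 8*(-19) = -152)
b(M) = -1 (b(M) = (⅕)*(-5) = -1)
I(v) = 146 (I(v) = -(-152 + 6) = -1*(-146) = 146)
O(m, B) = 1/(201 + B)
u = 37231/255 (u = 146 - 1/(201 - 456) = 146 - 1/(-255) = 146 - 1*(-1/255) = 146 + 1/255 = 37231/255 ≈ 146.00)
-1081746/(2872358 - u) = -1081746/(2872358 - 1*37231/255) = -1081746/(2872358 - 37231/255) = -1081746/732414059/255 = -1081746*255/732414059 = -275845230/732414059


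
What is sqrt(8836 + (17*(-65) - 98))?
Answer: sqrt(7633) ≈ 87.367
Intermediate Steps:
sqrt(8836 + (17*(-65) - 98)) = sqrt(8836 + (-1105 - 98)) = sqrt(8836 - 1203) = sqrt(7633)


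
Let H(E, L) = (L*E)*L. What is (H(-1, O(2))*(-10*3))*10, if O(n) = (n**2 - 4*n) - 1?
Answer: 7500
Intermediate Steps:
O(n) = -1 + n**2 - 4*n
H(E, L) = E*L**2 (H(E, L) = (E*L)*L = E*L**2)
(H(-1, O(2))*(-10*3))*10 = ((-(-1 + 2**2 - 4*2)**2)*(-10*3))*10 = (-(-1 + 4 - 8)**2*(-30))*10 = (-1*(-5)**2*(-30))*10 = (-1*25*(-30))*10 = -25*(-30)*10 = 750*10 = 7500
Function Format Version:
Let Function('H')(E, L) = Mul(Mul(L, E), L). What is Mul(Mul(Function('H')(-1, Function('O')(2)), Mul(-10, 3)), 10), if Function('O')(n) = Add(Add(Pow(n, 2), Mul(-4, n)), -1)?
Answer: 7500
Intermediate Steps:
Function('O')(n) = Add(-1, Pow(n, 2), Mul(-4, n))
Function('H')(E, L) = Mul(E, Pow(L, 2)) (Function('H')(E, L) = Mul(Mul(E, L), L) = Mul(E, Pow(L, 2)))
Mul(Mul(Function('H')(-1, Function('O')(2)), Mul(-10, 3)), 10) = Mul(Mul(Mul(-1, Pow(Add(-1, Pow(2, 2), Mul(-4, 2)), 2)), Mul(-10, 3)), 10) = Mul(Mul(Mul(-1, Pow(Add(-1, 4, -8), 2)), -30), 10) = Mul(Mul(Mul(-1, Pow(-5, 2)), -30), 10) = Mul(Mul(Mul(-1, 25), -30), 10) = Mul(Mul(-25, -30), 10) = Mul(750, 10) = 7500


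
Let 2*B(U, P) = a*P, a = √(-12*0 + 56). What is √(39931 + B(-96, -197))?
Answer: √(39931 - 197*√14) ≈ 197.97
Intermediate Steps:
a = 2*√14 (a = √(0 + 56) = √56 = 2*√14 ≈ 7.4833)
B(U, P) = P*√14 (B(U, P) = ((2*√14)*P)/2 = (2*P*√14)/2 = P*√14)
√(39931 + B(-96, -197)) = √(39931 - 197*√14)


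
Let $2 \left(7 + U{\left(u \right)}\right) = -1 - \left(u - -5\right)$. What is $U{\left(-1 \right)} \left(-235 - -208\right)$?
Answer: $\frac{513}{2} \approx 256.5$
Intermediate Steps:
$U{\left(u \right)} = -10 - \frac{u}{2}$ ($U{\left(u \right)} = -7 + \frac{-1 - \left(u - -5\right)}{2} = -7 + \frac{-1 - \left(u + 5\right)}{2} = -7 + \frac{-1 - \left(5 + u\right)}{2} = -7 + \frac{-6 - u}{2} = -7 - \left(3 + \frac{u}{2}\right) = -10 - \frac{u}{2}$)
$U{\left(-1 \right)} \left(-235 - -208\right) = \left(-10 - - \frac{1}{2}\right) \left(-235 - -208\right) = \left(-10 + \frac{1}{2}\right) \left(-235 + 208\right) = \left(- \frac{19}{2}\right) \left(-27\right) = \frac{513}{2}$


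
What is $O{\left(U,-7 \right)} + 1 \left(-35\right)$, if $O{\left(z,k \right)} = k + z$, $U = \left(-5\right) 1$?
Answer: $-47$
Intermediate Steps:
$U = -5$
$O{\left(U,-7 \right)} + 1 \left(-35\right) = \left(-7 - 5\right) + 1 \left(-35\right) = -12 - 35 = -47$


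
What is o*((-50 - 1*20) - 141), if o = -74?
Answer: 15614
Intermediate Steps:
o*((-50 - 1*20) - 141) = -74*((-50 - 1*20) - 141) = -74*((-50 - 20) - 141) = -74*(-70 - 141) = -74*(-211) = 15614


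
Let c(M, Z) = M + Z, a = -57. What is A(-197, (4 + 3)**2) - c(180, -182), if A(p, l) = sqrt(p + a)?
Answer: 2 + I*sqrt(254) ≈ 2.0 + 15.937*I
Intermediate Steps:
A(p, l) = sqrt(-57 + p) (A(p, l) = sqrt(p - 57) = sqrt(-57 + p))
A(-197, (4 + 3)**2) - c(180, -182) = sqrt(-57 - 197) - (180 - 182) = sqrt(-254) - 1*(-2) = I*sqrt(254) + 2 = 2 + I*sqrt(254)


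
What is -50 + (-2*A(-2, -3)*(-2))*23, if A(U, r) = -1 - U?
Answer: 42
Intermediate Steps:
-50 + (-2*A(-2, -3)*(-2))*23 = -50 + (-2*(-1 - 1*(-2))*(-2))*23 = -50 + (-2*(-1 + 2)*(-2))*23 = -50 + (-2*1*(-2))*23 = -50 - 2*(-2)*23 = -50 + 4*23 = -50 + 92 = 42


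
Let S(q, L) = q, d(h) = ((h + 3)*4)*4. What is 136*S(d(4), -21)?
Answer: 15232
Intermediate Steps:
d(h) = 48 + 16*h (d(h) = ((3 + h)*4)*4 = (12 + 4*h)*4 = 48 + 16*h)
136*S(d(4), -21) = 136*(48 + 16*4) = 136*(48 + 64) = 136*112 = 15232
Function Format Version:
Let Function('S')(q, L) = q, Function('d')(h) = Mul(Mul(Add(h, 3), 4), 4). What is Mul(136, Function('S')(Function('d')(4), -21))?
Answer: 15232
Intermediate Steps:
Function('d')(h) = Add(48, Mul(16, h)) (Function('d')(h) = Mul(Mul(Add(3, h), 4), 4) = Mul(Add(12, Mul(4, h)), 4) = Add(48, Mul(16, h)))
Mul(136, Function('S')(Function('d')(4), -21)) = Mul(136, Add(48, Mul(16, 4))) = Mul(136, Add(48, 64)) = Mul(136, 112) = 15232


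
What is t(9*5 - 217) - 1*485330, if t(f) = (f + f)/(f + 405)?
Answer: -113082234/233 ≈ -4.8533e+5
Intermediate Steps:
t(f) = 2*f/(405 + f) (t(f) = (2*f)/(405 + f) = 2*f/(405 + f))
t(9*5 - 217) - 1*485330 = 2*(9*5 - 217)/(405 + (9*5 - 217)) - 1*485330 = 2*(45 - 217)/(405 + (45 - 217)) - 485330 = 2*(-172)/(405 - 172) - 485330 = 2*(-172)/233 - 485330 = 2*(-172)*(1/233) - 485330 = -344/233 - 485330 = -113082234/233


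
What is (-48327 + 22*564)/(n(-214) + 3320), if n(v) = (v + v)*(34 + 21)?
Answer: 11973/6740 ≈ 1.7764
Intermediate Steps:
n(v) = 110*v (n(v) = (2*v)*55 = 110*v)
(-48327 + 22*564)/(n(-214) + 3320) = (-48327 + 22*564)/(110*(-214) + 3320) = (-48327 + 12408)/(-23540 + 3320) = -35919/(-20220) = -35919*(-1/20220) = 11973/6740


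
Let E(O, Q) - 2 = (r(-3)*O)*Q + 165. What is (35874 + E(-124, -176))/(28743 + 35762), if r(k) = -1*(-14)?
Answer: 341577/64505 ≈ 5.2954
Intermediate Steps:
r(k) = 14
E(O, Q) = 167 + 14*O*Q (E(O, Q) = 2 + ((14*O)*Q + 165) = 2 + (14*O*Q + 165) = 2 + (165 + 14*O*Q) = 167 + 14*O*Q)
(35874 + E(-124, -176))/(28743 + 35762) = (35874 + (167 + 14*(-124)*(-176)))/(28743 + 35762) = (35874 + (167 + 305536))/64505 = (35874 + 305703)*(1/64505) = 341577*(1/64505) = 341577/64505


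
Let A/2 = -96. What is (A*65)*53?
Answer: -661440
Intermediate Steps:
A = -192 (A = 2*(-96) = -192)
(A*65)*53 = -192*65*53 = -12480*53 = -661440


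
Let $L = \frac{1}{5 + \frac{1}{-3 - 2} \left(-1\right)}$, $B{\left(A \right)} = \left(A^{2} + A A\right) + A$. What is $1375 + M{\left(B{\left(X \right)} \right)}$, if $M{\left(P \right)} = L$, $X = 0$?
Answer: $\frac{35755}{26} \approx 1375.2$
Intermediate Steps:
$B{\left(A \right)} = A + 2 A^{2}$ ($B{\left(A \right)} = \left(A^{2} + A^{2}\right) + A = 2 A^{2} + A = A + 2 A^{2}$)
$L = \frac{5}{26}$ ($L = \frac{1}{5 + \frac{1}{-5} \left(-1\right)} = \frac{1}{5 - - \frac{1}{5}} = \frac{1}{5 + \frac{1}{5}} = \frac{1}{\frac{26}{5}} = \frac{5}{26} \approx 0.19231$)
$M{\left(P \right)} = \frac{5}{26}$
$1375 + M{\left(B{\left(X \right)} \right)} = 1375 + \frac{5}{26} = \frac{35755}{26}$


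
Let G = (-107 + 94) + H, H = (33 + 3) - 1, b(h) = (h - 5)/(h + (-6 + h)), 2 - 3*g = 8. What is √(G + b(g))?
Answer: √2270/10 ≈ 4.7645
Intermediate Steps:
g = -2 (g = ⅔ - ⅓*8 = ⅔ - 8/3 = -2)
b(h) = (-5 + h)/(-6 + 2*h)
H = 35 (H = 36 - 1 = 35)
G = 22 (G = (-107 + 94) + 35 = -13 + 35 = 22)
√(G + b(g)) = √(22 + (-5 - 2)/(2*(-3 - 2))) = √(22 + (½)*(-7)/(-5)) = √(22 + (½)*(-⅕)*(-7)) = √(22 + 7/10) = √(227/10) = √2270/10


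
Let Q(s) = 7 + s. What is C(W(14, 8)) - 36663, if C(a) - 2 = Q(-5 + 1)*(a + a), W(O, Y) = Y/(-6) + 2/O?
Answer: -256677/7 ≈ -36668.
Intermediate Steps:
W(O, Y) = 2/O - Y/6 (W(O, Y) = Y*(-1/6) + 2/O = -Y/6 + 2/O = 2/O - Y/6)
C(a) = 2 + 6*a (C(a) = 2 + (7 + (-5 + 1))*(a + a) = 2 + (7 - 4)*(2*a) = 2 + 3*(2*a) = 2 + 6*a)
C(W(14, 8)) - 36663 = (2 + 6*(2/14 - 1/6*8)) - 36663 = (2 + 6*(2*(1/14) - 4/3)) - 36663 = (2 + 6*(1/7 - 4/3)) - 36663 = (2 + 6*(-25/21)) - 36663 = (2 - 50/7) - 36663 = -36/7 - 36663 = -256677/7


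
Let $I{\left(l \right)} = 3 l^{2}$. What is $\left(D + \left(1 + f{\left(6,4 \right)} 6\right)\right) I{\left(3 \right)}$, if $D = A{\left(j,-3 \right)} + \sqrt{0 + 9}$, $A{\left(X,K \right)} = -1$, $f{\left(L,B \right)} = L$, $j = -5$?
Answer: $1053$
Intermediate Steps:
$D = 2$ ($D = -1 + \sqrt{0 + 9} = -1 + \sqrt{9} = -1 + 3 = 2$)
$\left(D + \left(1 + f{\left(6,4 \right)} 6\right)\right) I{\left(3 \right)} = \left(2 + \left(1 + 6 \cdot 6\right)\right) 3 \cdot 3^{2} = \left(2 + \left(1 + 36\right)\right) 3 \cdot 9 = \left(2 + 37\right) 27 = 39 \cdot 27 = 1053$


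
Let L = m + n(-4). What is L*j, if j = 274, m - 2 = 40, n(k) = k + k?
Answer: 9316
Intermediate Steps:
n(k) = 2*k
m = 42 (m = 2 + 40 = 42)
L = 34 (L = 42 + 2*(-4) = 42 - 8 = 34)
L*j = 34*274 = 9316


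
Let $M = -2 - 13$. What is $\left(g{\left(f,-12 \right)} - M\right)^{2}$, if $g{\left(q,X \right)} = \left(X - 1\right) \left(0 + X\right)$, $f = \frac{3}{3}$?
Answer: $29241$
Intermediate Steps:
$M = -15$
$f = 1$ ($f = 3 \cdot \frac{1}{3} = 1$)
$g{\left(q,X \right)} = X \left(-1 + X\right)$ ($g{\left(q,X \right)} = \left(-1 + X\right) X = X \left(-1 + X\right)$)
$\left(g{\left(f,-12 \right)} - M\right)^{2} = \left(- 12 \left(-1 - 12\right) - -15\right)^{2} = \left(\left(-12\right) \left(-13\right) + 15\right)^{2} = \left(156 + 15\right)^{2} = 171^{2} = 29241$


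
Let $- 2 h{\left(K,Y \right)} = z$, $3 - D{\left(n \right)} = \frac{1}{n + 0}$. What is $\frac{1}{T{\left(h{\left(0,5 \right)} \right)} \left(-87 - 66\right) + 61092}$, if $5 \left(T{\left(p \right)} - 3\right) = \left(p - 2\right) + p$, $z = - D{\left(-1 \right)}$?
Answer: $\frac{5}{302859} \approx 1.6509 \cdot 10^{-5}$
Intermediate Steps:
$D{\left(n \right)} = 3 - \frac{1}{n}$ ($D{\left(n \right)} = 3 - \frac{1}{n + 0} = 3 - \frac{1}{n}$)
$z = -4$ ($z = - (3 - \frac{1}{-1}) = - (3 - -1) = - (3 + 1) = \left(-1\right) 4 = -4$)
$h{\left(K,Y \right)} = 2$ ($h{\left(K,Y \right)} = \left(- \frac{1}{2}\right) \left(-4\right) = 2$)
$T{\left(p \right)} = \frac{13}{5} + \frac{2 p}{5}$ ($T{\left(p \right)} = 3 + \frac{\left(p - 2\right) + p}{5} = 3 + \frac{\left(-2 + p\right) + p}{5} = 3 + \frac{-2 + 2 p}{5} = 3 + \left(- \frac{2}{5} + \frac{2 p}{5}\right) = \frac{13}{5} + \frac{2 p}{5}$)
$\frac{1}{T{\left(h{\left(0,5 \right)} \right)} \left(-87 - 66\right) + 61092} = \frac{1}{\left(\frac{13}{5} + \frac{2}{5} \cdot 2\right) \left(-87 - 66\right) + 61092} = \frac{1}{\left(\frac{13}{5} + \frac{4}{5}\right) \left(-153\right) + 61092} = \frac{1}{\frac{17}{5} \left(-153\right) + 61092} = \frac{1}{- \frac{2601}{5} + 61092} = \frac{1}{\frac{302859}{5}} = \frac{5}{302859}$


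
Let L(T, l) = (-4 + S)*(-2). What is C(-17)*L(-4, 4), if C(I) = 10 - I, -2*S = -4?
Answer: 108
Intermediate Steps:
S = 2 (S = -1/2*(-4) = 2)
L(T, l) = 4 (L(T, l) = (-4 + 2)*(-2) = -2*(-2) = 4)
C(-17)*L(-4, 4) = (10 - 1*(-17))*4 = (10 + 17)*4 = 27*4 = 108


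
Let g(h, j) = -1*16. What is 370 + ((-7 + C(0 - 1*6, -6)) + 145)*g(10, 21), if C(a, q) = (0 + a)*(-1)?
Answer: -1934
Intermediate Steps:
g(h, j) = -16
C(a, q) = -a (C(a, q) = a*(-1) = -a)
370 + ((-7 + C(0 - 1*6, -6)) + 145)*g(10, 21) = 370 + ((-7 - (0 - 1*6)) + 145)*(-16) = 370 + ((-7 - (0 - 6)) + 145)*(-16) = 370 + ((-7 - 1*(-6)) + 145)*(-16) = 370 + ((-7 + 6) + 145)*(-16) = 370 + (-1 + 145)*(-16) = 370 + 144*(-16) = 370 - 2304 = -1934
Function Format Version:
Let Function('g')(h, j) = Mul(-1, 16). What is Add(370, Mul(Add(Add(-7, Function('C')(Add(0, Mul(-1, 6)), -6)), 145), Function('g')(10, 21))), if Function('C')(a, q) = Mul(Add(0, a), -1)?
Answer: -1934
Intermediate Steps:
Function('g')(h, j) = -16
Function('C')(a, q) = Mul(-1, a) (Function('C')(a, q) = Mul(a, -1) = Mul(-1, a))
Add(370, Mul(Add(Add(-7, Function('C')(Add(0, Mul(-1, 6)), -6)), 145), Function('g')(10, 21))) = Add(370, Mul(Add(Add(-7, Mul(-1, Add(0, Mul(-1, 6)))), 145), -16)) = Add(370, Mul(Add(Add(-7, Mul(-1, Add(0, -6))), 145), -16)) = Add(370, Mul(Add(Add(-7, Mul(-1, -6)), 145), -16)) = Add(370, Mul(Add(Add(-7, 6), 145), -16)) = Add(370, Mul(Add(-1, 145), -16)) = Add(370, Mul(144, -16)) = Add(370, -2304) = -1934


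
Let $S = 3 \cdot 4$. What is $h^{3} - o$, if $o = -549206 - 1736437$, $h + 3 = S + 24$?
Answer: $2321580$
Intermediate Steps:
$S = 12$
$h = 33$ ($h = -3 + \left(12 + 24\right) = -3 + 36 = 33$)
$o = -2285643$ ($o = -549206 - 1736437 = -2285643$)
$h^{3} - o = 33^{3} - -2285643 = 35937 + 2285643 = 2321580$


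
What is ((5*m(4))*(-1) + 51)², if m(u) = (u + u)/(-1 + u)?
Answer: 12769/9 ≈ 1418.8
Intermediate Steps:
m(u) = 2*u/(-1 + u) (m(u) = (2*u)/(-1 + u) = 2*u/(-1 + u))
((5*m(4))*(-1) + 51)² = ((5*(2*4/(-1 + 4)))*(-1) + 51)² = ((5*(2*4/3))*(-1) + 51)² = ((5*(2*4*(⅓)))*(-1) + 51)² = ((5*(8/3))*(-1) + 51)² = ((40/3)*(-1) + 51)² = (-40/3 + 51)² = (113/3)² = 12769/9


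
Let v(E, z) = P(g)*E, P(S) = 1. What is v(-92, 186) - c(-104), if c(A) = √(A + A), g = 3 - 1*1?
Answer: -92 - 4*I*√13 ≈ -92.0 - 14.422*I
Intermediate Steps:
g = 2 (g = 3 - 1 = 2)
v(E, z) = E (v(E, z) = 1*E = E)
c(A) = √2*√A (c(A) = √(2*A) = √2*√A)
v(-92, 186) - c(-104) = -92 - √2*√(-104) = -92 - √2*2*I*√26 = -92 - 4*I*√13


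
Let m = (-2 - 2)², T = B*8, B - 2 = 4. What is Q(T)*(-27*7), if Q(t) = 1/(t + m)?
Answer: -189/64 ≈ -2.9531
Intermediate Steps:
B = 6 (B = 2 + 4 = 6)
T = 48 (T = 6*8 = 48)
m = 16 (m = (-4)² = 16)
Q(t) = 1/(16 + t) (Q(t) = 1/(t + 16) = 1/(16 + t))
Q(T)*(-27*7) = (-27*7)/(16 + 48) = -189/64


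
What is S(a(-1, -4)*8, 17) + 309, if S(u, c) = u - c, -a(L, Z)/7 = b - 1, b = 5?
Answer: 68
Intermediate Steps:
a(L, Z) = -28 (a(L, Z) = -7*(5 - 1) = -7*4 = -28)
S(a(-1, -4)*8, 17) + 309 = (-28*8 - 1*17) + 309 = (-224 - 17) + 309 = -241 + 309 = 68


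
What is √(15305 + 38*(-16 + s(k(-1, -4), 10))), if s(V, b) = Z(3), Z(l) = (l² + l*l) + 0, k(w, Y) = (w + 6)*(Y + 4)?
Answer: 3*√1709 ≈ 124.02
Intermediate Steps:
k(w, Y) = (4 + Y)*(6 + w) (k(w, Y) = (6 + w)*(4 + Y) = (4 + Y)*(6 + w))
Z(l) = 2*l² (Z(l) = (l² + l²) + 0 = 2*l² + 0 = 2*l²)
s(V, b) = 18 (s(V, b) = 2*3² = 2*9 = 18)
√(15305 + 38*(-16 + s(k(-1, -4), 10))) = √(15305 + 38*(-16 + 18)) = √(15305 + 38*2) = √(15305 + 76) = √15381 = 3*√1709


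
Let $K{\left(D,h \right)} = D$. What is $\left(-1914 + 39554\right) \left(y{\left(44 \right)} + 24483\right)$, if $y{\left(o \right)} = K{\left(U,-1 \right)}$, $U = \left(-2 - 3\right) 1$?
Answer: $921351920$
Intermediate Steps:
$U = -5$ ($U = \left(-5\right) 1 = -5$)
$y{\left(o \right)} = -5$
$\left(-1914 + 39554\right) \left(y{\left(44 \right)} + 24483\right) = \left(-1914 + 39554\right) \left(-5 + 24483\right) = 37640 \cdot 24478 = 921351920$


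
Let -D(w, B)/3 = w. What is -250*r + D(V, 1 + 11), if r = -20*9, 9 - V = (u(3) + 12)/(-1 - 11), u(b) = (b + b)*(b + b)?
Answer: 44961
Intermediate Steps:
u(b) = 4*b**2 (u(b) = (2*b)*(2*b) = 4*b**2)
V = 13 (V = 9 - (4*3**2 + 12)/(-1 - 11) = 9 - (4*9 + 12)/(-12) = 9 - (36 + 12)*(-1)/12 = 9 - 48*(-1)/12 = 9 - 1*(-4) = 9 + 4 = 13)
D(w, B) = -3*w
r = -180
-250*r + D(V, 1 + 11) = -250*(-180) - 3*13 = 45000 - 39 = 44961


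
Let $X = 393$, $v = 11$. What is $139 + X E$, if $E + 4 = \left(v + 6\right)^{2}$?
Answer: $112144$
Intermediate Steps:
$E = 285$ ($E = -4 + \left(11 + 6\right)^{2} = -4 + 17^{2} = -4 + 289 = 285$)
$139 + X E = 139 + 393 \cdot 285 = 139 + 112005 = 112144$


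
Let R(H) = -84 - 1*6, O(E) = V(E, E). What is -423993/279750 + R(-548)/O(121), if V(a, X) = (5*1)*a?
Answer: -18779551/11283250 ≈ -1.6644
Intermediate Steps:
V(a, X) = 5*a
O(E) = 5*E
R(H) = -90 (R(H) = -84 - 6 = -90)
-423993/279750 + R(-548)/O(121) = -423993/279750 - 90/(5*121) = -423993*1/279750 - 90/605 = -141331/93250 - 90*1/605 = -141331/93250 - 18/121 = -18779551/11283250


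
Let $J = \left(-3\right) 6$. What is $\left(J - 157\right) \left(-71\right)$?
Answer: $12425$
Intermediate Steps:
$J = -18$
$\left(J - 157\right) \left(-71\right) = \left(-18 - 157\right) \left(-71\right) = \left(-175\right) \left(-71\right) = 12425$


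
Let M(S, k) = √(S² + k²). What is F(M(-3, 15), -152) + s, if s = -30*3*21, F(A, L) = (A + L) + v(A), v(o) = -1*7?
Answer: -2049 + 3*√26 ≈ -2033.7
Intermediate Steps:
v(o) = -7
F(A, L) = -7 + A + L (F(A, L) = (A + L) - 7 = -7 + A + L)
s = -1890 (s = -90*21 = -1890)
F(M(-3, 15), -152) + s = (-7 + √((-3)² + 15²) - 152) - 1890 = (-7 + √(9 + 225) - 152) - 1890 = (-7 + √234 - 152) - 1890 = (-7 + 3*√26 - 152) - 1890 = (-159 + 3*√26) - 1890 = -2049 + 3*√26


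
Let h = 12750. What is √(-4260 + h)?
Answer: √8490 ≈ 92.141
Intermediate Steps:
√(-4260 + h) = √(-4260 + 12750) = √8490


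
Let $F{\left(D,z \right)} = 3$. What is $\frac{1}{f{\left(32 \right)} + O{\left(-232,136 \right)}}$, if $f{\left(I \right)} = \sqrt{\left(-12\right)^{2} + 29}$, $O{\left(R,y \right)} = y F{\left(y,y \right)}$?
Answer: $\frac{408}{166291} - \frac{\sqrt{173}}{166291} \approx 0.0023744$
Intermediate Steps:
$O{\left(R,y \right)} = 3 y$ ($O{\left(R,y \right)} = y 3 = 3 y$)
$f{\left(I \right)} = \sqrt{173}$ ($f{\left(I \right)} = \sqrt{144 + 29} = \sqrt{173}$)
$\frac{1}{f{\left(32 \right)} + O{\left(-232,136 \right)}} = \frac{1}{\sqrt{173} + 3 \cdot 136} = \frac{1}{\sqrt{173} + 408} = \frac{1}{408 + \sqrt{173}}$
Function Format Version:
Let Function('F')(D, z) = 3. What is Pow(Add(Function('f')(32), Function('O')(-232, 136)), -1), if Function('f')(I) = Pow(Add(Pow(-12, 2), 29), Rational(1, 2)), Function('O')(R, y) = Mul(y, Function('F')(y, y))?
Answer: Add(Rational(408, 166291), Mul(Rational(-1, 166291), Pow(173, Rational(1, 2)))) ≈ 0.0023744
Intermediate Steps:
Function('O')(R, y) = Mul(3, y) (Function('O')(R, y) = Mul(y, 3) = Mul(3, y))
Function('f')(I) = Pow(173, Rational(1, 2)) (Function('f')(I) = Pow(Add(144, 29), Rational(1, 2)) = Pow(173, Rational(1, 2)))
Pow(Add(Function('f')(32), Function('O')(-232, 136)), -1) = Pow(Add(Pow(173, Rational(1, 2)), Mul(3, 136)), -1) = Pow(Add(Pow(173, Rational(1, 2)), 408), -1) = Pow(Add(408, Pow(173, Rational(1, 2))), -1)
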